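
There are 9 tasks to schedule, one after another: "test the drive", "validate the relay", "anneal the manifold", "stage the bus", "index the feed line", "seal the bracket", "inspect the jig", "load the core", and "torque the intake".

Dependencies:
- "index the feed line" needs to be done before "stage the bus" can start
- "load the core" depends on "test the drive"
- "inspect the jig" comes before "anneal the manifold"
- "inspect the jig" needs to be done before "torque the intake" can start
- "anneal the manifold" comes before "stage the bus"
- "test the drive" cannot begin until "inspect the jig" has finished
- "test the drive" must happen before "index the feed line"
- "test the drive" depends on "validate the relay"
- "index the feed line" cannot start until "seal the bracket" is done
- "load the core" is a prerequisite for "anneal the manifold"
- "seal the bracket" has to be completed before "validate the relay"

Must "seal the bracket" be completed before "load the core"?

Yes

Tracing the constraints gives a chain: "seal the bracket" → "validate the relay" → "test the drive" → "load the core".
So "seal the bracket" must precede "load the core" in any valid ordering.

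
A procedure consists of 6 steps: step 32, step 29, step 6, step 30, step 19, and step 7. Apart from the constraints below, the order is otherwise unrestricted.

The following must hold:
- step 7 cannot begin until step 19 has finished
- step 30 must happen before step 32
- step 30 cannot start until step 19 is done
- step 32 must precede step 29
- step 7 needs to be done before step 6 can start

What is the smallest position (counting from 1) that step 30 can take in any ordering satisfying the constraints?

2

The only step forced before step 30 (directly or transitively) is step 19.
So at minimum 1 step comes before step 30, putting step 30 no earlier than position 2. That position is achievable by scheduling exactly that predecessor first.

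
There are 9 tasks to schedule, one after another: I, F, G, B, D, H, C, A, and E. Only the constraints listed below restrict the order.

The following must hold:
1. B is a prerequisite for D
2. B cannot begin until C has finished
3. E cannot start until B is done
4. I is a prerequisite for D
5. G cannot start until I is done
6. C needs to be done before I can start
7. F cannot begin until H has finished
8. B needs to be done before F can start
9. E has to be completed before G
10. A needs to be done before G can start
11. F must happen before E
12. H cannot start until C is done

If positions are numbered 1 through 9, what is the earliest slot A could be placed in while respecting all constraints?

1

A has no prerequisites at all, so it can go in position 1.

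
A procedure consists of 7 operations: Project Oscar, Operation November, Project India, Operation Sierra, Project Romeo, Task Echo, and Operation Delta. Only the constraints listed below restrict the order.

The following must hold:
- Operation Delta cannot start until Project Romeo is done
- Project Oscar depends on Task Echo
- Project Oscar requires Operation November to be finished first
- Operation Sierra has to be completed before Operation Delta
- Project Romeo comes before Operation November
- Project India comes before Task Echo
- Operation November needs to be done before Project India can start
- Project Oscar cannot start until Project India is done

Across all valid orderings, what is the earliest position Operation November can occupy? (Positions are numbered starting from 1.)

2

The only operation forced before Operation November (directly or transitively) is Project Romeo.
So at minimum 1 operation comes before Operation November, putting Operation November no earlier than position 2. That position is achievable by scheduling exactly that predecessor first.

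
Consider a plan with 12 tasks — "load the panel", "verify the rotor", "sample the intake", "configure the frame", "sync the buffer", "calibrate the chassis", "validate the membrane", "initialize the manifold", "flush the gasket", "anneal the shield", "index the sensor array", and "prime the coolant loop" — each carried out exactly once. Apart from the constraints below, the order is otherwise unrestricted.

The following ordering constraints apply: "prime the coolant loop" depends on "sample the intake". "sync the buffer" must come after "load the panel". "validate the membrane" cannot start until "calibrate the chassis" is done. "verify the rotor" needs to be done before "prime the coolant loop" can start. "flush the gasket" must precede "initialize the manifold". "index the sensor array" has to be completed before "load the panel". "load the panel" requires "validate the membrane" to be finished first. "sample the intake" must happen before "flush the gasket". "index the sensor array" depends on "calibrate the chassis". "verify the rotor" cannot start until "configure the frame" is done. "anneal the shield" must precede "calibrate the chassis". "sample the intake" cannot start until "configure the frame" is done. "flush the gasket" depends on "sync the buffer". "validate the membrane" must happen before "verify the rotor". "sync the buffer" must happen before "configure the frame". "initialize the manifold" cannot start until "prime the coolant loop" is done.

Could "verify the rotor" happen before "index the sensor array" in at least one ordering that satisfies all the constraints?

No

Following "index the sensor array" → "load the panel" → "sync the buffer" → "configure the frame" → "verify the rotor", "index the sensor array" must precede "verify the rotor" in every valid ordering.
Hence "verify the rotor" can never be scheduled before "index the sensor array".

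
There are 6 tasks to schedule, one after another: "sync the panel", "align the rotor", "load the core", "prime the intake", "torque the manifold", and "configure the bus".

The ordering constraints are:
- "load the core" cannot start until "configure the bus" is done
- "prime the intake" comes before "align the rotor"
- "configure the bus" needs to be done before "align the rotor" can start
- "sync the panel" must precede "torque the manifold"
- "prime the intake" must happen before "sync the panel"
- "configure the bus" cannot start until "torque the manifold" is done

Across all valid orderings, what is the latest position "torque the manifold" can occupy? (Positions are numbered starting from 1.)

Every task that must follow "torque the manifold" has to come after it. Tracing all chains starting from "torque the manifold", those tasks are: "align the rotor", "load the core", "configure the bus" — 3 in total.
So at least 3 tasks follow "torque the manifold", putting "torque the manifold" no later than position 3. That position is achievable by scheduling everything else first.

3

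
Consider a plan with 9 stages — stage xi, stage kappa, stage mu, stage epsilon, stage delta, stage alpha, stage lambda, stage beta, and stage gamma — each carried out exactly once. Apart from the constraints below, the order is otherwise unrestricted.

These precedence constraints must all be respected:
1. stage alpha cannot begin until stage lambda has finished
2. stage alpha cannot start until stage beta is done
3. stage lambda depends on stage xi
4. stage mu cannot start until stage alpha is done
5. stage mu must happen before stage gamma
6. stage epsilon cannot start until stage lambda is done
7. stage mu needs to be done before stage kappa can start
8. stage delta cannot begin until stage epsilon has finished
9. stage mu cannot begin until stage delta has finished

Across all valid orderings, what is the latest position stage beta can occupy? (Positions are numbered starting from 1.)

5

Every stage that must follow stage beta has to come after it. Tracing all chains starting from stage beta, those stages are: stage kappa, stage mu, stage alpha, stage gamma — 4 in total.
So at least 4 stages follow stage beta, putting stage beta no later than position 5. That position is achievable by scheduling everything else first.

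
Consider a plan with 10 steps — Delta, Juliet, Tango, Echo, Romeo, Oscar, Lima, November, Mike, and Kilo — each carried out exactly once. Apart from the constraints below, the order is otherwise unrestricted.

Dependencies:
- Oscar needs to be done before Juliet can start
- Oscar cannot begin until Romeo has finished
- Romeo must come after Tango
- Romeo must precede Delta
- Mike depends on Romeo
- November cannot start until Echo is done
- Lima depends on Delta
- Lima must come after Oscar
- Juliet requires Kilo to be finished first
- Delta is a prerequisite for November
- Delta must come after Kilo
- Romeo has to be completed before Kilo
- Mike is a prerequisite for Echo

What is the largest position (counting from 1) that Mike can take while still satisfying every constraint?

8

Following every chain forward from Mike, the steps that must come later are Echo, November — 2 of them.
With 2 mandatory successors out of 10 steps total, the latest slot for Mike is 10−2 = 8, and it's reachable by doing all non-successors before Mike.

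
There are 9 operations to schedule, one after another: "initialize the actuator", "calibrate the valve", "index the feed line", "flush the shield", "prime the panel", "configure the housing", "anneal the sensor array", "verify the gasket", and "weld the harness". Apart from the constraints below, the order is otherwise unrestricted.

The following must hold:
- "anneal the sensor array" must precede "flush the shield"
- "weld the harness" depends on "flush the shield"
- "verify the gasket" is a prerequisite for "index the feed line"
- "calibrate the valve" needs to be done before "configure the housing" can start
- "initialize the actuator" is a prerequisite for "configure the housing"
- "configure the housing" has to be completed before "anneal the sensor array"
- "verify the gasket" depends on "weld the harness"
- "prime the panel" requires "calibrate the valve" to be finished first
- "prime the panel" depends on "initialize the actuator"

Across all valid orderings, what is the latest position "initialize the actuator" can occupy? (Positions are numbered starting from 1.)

2

The operations that are forced after "initialize the actuator", directly or by a chain of constraints, are "index the feed line", "flush the shield", "prime the panel", "configure the housing", "anneal the sensor array", "verify the gasket", "weld the harness". That's 7 operations.
So at least 7 operations follow "initialize the actuator", putting "initialize the actuator" no later than position 2. That position is achievable by scheduling everything else first.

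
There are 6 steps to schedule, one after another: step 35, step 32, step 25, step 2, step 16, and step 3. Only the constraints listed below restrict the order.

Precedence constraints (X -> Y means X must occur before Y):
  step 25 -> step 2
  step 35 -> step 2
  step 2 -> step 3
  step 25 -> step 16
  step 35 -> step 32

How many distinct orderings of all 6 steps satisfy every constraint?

2 steps have no prerequisites (step 35, step 25), so any of them could come first.
Counting all ways to extend the partial order to a total order gives 30.

30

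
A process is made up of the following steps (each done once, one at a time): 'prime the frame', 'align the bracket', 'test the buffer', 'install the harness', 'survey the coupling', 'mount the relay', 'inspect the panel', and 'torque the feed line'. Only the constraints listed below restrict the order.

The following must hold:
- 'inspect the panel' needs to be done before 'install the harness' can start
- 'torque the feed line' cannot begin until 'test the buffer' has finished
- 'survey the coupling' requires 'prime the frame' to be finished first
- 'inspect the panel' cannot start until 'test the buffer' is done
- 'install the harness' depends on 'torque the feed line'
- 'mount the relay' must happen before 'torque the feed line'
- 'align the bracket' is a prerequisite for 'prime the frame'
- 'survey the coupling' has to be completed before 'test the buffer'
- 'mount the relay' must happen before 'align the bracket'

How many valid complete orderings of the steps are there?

'mount the relay' is the only step with nothing required before it, so every ordering starts there.
Systematically extending each partial ordering one step at a time and counting, there are 2 complete orderings.

2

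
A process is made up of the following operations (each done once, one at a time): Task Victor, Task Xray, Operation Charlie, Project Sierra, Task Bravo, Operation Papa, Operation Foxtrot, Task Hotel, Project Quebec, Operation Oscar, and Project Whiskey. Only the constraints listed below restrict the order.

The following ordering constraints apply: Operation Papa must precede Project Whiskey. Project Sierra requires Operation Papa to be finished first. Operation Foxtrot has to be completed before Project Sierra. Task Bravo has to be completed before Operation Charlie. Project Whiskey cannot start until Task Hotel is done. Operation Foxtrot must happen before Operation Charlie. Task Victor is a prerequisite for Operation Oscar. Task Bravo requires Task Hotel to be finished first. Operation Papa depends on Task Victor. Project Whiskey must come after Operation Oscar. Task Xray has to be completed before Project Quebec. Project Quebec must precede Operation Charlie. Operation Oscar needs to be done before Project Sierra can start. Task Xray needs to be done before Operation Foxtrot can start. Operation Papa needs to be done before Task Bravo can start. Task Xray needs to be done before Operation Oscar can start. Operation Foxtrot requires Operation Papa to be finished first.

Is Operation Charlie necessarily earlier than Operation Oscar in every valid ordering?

No

Nothing in the constraints links Operation Charlie and Operation Oscar; they are unordered relative to each other.
So Operation Charlie can come before Operation Oscar or after — it is not forced.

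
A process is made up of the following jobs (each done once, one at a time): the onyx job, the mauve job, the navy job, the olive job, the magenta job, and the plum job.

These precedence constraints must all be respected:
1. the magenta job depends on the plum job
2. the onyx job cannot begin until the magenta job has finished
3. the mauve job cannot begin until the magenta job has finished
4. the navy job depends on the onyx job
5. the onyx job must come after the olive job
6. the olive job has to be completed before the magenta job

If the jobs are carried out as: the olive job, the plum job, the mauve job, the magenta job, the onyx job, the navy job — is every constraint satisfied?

No

The sequence places the mauve job ahead of the magenta job.
That contradicts the constraint that the magenta job must precede the mauve job.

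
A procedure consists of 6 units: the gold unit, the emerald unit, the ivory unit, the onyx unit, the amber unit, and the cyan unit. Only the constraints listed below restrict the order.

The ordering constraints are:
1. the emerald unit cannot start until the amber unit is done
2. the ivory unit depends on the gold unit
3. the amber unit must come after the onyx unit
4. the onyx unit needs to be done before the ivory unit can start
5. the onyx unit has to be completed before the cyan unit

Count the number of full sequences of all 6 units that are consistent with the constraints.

42

2 units have no prerequisites (the gold unit, the onyx unit), so any of them could come first.
Systematically extending each partial ordering one unit at a time and counting, there are 42 complete orderings.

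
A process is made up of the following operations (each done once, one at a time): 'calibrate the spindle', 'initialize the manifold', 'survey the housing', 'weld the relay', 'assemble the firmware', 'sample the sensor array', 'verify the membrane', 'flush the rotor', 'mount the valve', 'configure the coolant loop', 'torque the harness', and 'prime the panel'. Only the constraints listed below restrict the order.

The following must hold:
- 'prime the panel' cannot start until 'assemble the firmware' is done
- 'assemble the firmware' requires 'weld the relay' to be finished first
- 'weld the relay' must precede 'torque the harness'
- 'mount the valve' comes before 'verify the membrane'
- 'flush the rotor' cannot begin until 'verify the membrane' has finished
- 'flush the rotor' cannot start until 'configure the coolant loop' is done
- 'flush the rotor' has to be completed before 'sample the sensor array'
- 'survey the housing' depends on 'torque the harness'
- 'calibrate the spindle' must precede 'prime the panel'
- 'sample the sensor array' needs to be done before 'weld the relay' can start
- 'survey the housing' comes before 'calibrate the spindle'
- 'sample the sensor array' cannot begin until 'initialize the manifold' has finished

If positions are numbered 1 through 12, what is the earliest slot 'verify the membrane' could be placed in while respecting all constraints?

2

Working backwards through the constraints from 'verify the membrane', its only required predecessor is 'mount the valve'.
So at minimum 1 operation comes before 'verify the membrane', putting 'verify the membrane' no earlier than position 2. That position is achievable by scheduling exactly that predecessor first.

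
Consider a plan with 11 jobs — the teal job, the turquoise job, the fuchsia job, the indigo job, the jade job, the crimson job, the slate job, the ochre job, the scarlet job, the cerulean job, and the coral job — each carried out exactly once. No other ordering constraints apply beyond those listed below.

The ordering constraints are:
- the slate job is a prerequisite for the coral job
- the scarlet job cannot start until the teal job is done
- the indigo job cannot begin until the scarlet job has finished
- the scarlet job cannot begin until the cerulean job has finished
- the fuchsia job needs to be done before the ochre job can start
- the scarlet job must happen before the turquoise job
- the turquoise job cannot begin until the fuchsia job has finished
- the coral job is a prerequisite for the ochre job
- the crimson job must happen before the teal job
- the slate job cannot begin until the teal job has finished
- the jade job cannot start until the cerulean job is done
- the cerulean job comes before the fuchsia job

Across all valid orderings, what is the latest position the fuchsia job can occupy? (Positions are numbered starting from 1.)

9

Following every chain forward from the fuchsia job, the jobs that must come later are the turquoise job, the ochre job — 2 of them.
So at least 2 jobs follow the fuchsia job, putting the fuchsia job no later than position 9. That position is achievable by scheduling everything else first.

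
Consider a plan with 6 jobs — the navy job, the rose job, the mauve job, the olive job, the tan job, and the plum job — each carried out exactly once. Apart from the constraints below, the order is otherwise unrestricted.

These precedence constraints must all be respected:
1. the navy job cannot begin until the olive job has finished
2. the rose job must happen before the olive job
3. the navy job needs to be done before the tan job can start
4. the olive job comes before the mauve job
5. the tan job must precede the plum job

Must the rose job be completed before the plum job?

There is a constraint chain the rose job → the olive job → the navy job → the tan job → the plum job.
That forces the rose job before the plum job in every valid schedule.

Yes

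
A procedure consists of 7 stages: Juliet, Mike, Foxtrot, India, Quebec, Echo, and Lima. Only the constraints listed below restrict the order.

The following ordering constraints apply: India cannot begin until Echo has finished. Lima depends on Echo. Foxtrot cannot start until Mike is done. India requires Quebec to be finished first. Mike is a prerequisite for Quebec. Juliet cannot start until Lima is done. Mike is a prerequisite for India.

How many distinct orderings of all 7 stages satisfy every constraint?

The stages with no prerequisites are Mike, Echo; any of them can be placed first.
Counting all ways to extend the partial order to a total order gives 99.

99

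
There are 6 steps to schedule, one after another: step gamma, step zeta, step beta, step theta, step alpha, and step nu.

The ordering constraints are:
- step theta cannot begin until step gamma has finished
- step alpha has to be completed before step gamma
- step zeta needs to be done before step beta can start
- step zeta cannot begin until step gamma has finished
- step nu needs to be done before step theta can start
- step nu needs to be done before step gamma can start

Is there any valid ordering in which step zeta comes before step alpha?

No

There is a dependency chain step alpha → step gamma → step zeta, so step zeta always comes after step alpha.
Hence step zeta can never be scheduled before step alpha.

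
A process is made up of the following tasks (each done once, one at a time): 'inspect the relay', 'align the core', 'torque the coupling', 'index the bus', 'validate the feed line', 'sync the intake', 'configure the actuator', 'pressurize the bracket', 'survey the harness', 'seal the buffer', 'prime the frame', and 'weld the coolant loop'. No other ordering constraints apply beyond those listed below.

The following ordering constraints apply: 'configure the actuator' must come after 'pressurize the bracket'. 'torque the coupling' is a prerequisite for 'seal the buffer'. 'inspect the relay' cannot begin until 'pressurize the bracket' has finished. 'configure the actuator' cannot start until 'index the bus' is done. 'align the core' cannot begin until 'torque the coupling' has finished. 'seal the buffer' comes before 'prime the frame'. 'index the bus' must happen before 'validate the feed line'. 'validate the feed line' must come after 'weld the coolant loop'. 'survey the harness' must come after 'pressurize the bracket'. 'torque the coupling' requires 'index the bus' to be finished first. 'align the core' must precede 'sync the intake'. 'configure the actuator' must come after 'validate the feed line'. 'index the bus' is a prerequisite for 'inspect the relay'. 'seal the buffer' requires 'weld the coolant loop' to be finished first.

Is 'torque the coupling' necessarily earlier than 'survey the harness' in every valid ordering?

'torque the coupling' and 'survey the harness' are not related by any chain of constraints.
There exist valid orderings with 'survey the harness' before 'torque the coupling', so 'torque the coupling' is not required to come first.

No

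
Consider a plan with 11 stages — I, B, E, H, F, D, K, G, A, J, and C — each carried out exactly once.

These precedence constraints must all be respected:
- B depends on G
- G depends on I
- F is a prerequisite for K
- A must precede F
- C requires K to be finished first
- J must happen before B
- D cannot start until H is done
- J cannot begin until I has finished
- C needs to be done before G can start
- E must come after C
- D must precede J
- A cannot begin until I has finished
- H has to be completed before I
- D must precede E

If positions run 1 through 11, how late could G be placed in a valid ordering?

10

Following the constraints forward from G, its only required successor is B.
With 1 mandatory successor out of 11 stages total, the latest slot for G is 11−1 = 10, and it's reachable by doing all non-successors before G.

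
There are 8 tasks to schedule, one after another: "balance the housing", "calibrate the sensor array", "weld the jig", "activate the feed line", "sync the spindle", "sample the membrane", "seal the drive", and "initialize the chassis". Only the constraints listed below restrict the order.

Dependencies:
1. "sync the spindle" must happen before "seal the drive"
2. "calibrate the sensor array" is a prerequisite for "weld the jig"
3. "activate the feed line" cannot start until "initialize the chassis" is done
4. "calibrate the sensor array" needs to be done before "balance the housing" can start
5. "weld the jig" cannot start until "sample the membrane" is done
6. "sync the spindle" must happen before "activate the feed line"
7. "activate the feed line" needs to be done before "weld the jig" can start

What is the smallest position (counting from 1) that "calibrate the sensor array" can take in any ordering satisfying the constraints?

1

Nothing is required before "calibrate the sensor array"; it can be the very first task.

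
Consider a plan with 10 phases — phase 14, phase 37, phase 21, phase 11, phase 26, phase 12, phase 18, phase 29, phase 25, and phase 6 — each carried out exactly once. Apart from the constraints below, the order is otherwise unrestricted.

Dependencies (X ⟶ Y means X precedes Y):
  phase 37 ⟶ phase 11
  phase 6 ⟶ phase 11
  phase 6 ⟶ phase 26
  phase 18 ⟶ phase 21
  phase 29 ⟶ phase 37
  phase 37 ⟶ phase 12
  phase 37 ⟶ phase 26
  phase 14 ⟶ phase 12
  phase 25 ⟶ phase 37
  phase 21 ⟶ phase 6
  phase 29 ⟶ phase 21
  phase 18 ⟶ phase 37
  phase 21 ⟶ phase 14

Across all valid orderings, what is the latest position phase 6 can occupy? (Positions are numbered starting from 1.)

Every phase that must follow phase 6 has to come after it. Tracing all chains starting from phase 6, those phases are: phase 11, phase 26 — 2 in total.
So at least 2 phases follow phase 6, putting phase 6 no later than position 8. That position is achievable by scheduling everything else first.

8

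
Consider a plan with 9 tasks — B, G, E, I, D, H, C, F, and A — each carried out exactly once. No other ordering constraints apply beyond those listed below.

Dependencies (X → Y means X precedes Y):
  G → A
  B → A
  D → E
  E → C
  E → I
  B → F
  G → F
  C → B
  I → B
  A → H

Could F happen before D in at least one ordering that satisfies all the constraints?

Following D → E → I → B → F, D must precede F in every valid ordering.
Hence F can never be scheduled before D.

No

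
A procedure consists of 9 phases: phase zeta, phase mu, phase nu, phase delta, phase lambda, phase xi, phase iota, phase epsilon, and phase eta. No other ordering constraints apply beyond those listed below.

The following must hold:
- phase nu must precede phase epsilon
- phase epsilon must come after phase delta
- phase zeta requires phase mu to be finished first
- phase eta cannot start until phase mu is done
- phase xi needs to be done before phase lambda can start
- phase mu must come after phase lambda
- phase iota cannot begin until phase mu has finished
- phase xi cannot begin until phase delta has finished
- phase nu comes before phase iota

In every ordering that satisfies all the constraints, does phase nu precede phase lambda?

No

No chain of constraints connects phase nu to phase lambda in either direction.
There exist valid orderings with phase lambda before phase nu, so phase nu is not required to come first.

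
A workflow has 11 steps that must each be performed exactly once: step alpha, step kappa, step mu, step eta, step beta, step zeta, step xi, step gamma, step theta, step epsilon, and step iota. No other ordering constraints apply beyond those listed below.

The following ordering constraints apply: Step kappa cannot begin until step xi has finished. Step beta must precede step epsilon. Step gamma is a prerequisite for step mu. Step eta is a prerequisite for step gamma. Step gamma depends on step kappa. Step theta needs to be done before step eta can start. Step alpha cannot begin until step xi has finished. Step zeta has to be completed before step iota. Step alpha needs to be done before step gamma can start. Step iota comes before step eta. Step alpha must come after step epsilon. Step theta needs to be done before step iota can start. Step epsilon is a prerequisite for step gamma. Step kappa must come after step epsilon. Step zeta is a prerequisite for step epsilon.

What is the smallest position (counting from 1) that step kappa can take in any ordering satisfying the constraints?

5

The steps that are forced before step kappa, directly or transitively, are step beta, step zeta, step xi, step epsilon. That's 4 steps.
With 4 mandatory predecessors, the earliest step kappa can sit is position 4+1 = 5, and placing just those 4 first achieves it.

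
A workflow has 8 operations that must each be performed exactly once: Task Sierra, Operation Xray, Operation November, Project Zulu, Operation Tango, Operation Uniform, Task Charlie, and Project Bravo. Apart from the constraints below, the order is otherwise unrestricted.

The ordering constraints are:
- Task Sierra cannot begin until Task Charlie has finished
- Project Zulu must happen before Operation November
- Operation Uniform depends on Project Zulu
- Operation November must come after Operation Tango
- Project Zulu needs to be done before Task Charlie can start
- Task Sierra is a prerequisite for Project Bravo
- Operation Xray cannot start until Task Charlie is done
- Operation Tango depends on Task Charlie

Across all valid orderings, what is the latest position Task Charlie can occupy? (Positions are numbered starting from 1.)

Every operation that must follow Task Charlie has to come after it. Tracing all chains starting from Task Charlie, those operations are: Task Sierra, Operation Xray, Operation November, Operation Tango, Project Bravo — 5 in total.
So at least 5 operations follow Task Charlie, putting Task Charlie no later than position 3. That position is achievable by scheduling everything else first.

3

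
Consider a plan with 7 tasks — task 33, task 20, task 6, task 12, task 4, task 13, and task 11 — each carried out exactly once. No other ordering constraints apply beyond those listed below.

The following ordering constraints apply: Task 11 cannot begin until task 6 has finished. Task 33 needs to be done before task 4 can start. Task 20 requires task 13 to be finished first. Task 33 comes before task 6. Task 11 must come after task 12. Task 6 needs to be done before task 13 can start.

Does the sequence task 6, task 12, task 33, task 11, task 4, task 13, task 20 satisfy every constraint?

The sequence places task 6 ahead of task 33.
Since task 33 is required before task 6, the ordering is invalid.

No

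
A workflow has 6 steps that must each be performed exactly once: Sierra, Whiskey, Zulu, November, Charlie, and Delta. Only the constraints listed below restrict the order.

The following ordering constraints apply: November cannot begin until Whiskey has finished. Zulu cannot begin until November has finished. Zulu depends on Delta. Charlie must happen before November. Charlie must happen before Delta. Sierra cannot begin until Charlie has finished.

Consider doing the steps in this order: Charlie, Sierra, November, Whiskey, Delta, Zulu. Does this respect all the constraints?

In the proposed order, November appears before Whiskey.
But one of the constraints requires Whiskey before November, so this ordering violates it.

No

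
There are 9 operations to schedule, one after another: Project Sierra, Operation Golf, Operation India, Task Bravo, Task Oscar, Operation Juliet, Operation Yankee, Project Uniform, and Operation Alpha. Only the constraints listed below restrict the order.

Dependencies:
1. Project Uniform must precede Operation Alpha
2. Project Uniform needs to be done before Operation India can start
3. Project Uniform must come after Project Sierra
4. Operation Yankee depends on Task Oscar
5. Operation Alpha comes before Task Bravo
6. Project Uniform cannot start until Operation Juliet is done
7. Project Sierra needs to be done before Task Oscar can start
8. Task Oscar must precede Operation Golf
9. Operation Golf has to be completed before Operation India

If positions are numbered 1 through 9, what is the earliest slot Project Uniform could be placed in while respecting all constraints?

The operations that are forced before Project Uniform, directly or transitively, are Project Sierra, Operation Juliet. That's 2 operations.
So at minimum 2 operations come before Project Uniform, putting Project Uniform no earlier than position 3. That position is achievable by scheduling exactly those predecessors first.

3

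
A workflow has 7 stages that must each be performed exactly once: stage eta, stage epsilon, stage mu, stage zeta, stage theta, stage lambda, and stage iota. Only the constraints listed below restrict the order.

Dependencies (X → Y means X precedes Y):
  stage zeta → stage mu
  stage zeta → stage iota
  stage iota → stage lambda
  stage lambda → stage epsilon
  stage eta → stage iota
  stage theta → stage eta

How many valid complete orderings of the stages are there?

15

2 stages have no prerequisites (stage zeta, stage theta), so any of them could come first.
Counting all ways to extend the partial order to a total order gives 15.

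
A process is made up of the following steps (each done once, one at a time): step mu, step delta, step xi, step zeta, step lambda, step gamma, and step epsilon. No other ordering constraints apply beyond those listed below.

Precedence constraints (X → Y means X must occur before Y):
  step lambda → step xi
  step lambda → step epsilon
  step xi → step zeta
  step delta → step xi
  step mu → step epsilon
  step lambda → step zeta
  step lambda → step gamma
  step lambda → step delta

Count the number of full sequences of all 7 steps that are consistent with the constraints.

The steps with no prerequisites are step mu, step lambda; any of them can be placed first.
Counting all ways to extend the partial order to a total order gives 80.

80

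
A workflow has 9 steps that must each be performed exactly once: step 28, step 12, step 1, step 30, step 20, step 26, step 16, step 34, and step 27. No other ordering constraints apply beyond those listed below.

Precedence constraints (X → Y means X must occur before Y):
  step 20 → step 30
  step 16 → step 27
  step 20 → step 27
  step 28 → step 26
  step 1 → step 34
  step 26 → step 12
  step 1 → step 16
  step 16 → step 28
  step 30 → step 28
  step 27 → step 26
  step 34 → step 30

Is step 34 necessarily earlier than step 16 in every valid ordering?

Nothing in the constraints links step 34 and step 16; they are unordered relative to each other.
A valid ordering placing step 16 before step 34 exists, so the answer is no.

No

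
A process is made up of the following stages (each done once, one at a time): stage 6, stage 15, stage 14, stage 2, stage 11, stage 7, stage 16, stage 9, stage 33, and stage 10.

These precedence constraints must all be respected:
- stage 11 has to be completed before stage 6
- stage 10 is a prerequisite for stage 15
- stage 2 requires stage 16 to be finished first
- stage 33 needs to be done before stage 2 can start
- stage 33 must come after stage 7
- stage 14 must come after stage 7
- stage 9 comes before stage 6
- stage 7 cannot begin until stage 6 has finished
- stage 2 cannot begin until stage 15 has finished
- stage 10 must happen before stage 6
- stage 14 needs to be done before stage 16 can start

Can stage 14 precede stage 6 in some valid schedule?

No

The constraints give a chain stage 6 → stage 7 → stage 14, which forces stage 6 before stage 14.
So no valid ordering can have stage 14 before stage 6.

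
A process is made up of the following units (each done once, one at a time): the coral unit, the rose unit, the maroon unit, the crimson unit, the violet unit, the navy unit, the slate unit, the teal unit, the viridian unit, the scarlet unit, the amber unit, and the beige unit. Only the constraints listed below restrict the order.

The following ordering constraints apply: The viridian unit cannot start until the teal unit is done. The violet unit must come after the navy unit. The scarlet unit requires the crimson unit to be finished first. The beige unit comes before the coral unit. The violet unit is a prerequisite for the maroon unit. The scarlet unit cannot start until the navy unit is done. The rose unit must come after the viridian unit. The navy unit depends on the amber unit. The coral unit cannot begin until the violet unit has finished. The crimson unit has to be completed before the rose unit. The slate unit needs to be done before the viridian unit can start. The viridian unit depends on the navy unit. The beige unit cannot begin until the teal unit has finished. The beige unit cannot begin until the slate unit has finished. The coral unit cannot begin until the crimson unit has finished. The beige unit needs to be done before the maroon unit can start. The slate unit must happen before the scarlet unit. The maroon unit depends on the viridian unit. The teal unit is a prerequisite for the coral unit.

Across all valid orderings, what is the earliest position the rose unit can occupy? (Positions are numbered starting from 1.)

The units that are forced before the rose unit, directly or transitively, are the crimson unit, the navy unit, the slate unit, the teal unit, the viridian unit, the amber unit. That's 6 units.
So at minimum 6 units come before the rose unit, putting the rose unit no earlier than position 7. That position is achievable by scheduling exactly those predecessors first.

7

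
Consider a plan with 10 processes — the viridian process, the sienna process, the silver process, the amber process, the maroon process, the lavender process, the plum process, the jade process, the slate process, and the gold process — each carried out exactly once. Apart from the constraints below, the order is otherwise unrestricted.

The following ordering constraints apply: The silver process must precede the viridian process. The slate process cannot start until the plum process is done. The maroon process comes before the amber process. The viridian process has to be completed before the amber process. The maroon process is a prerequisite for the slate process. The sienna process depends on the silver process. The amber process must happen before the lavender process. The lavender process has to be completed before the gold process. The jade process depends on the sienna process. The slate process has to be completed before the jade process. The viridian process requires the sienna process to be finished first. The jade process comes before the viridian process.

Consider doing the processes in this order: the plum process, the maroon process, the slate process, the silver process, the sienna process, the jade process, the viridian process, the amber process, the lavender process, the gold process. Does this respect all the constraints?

Going through the constraints one by one, each required predecessor appears earlier in the sequence than its dependent — e.g. the maroon process (position 2) is before the amber process (position 8), as required.

Yes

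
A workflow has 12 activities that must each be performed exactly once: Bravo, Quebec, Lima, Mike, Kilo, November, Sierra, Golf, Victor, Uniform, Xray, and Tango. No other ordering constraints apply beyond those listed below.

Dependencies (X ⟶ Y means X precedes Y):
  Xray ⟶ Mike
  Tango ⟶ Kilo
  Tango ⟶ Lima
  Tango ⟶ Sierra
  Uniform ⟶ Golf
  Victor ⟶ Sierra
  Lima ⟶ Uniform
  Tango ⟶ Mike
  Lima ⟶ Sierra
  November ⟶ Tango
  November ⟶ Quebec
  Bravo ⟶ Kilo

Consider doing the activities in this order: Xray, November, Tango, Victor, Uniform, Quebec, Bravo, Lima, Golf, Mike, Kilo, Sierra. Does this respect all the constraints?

No

The sequence places Uniform ahead of Lima.
That contradicts the constraint that Lima must precede Uniform.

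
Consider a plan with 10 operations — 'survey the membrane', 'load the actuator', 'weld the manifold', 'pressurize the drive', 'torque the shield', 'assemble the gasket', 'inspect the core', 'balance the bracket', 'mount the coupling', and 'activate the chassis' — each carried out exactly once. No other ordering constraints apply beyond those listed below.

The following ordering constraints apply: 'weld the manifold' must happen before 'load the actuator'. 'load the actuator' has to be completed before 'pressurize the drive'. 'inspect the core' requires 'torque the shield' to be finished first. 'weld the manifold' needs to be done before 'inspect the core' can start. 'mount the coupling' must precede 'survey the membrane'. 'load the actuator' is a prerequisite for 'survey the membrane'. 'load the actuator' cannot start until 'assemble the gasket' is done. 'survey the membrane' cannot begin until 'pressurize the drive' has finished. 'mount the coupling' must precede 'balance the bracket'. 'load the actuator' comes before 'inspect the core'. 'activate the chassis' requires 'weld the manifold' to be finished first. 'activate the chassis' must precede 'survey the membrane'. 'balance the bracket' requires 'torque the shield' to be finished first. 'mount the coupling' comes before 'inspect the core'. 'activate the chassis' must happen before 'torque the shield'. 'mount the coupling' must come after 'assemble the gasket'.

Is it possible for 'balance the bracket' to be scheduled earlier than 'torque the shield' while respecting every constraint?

There is a dependency chain 'torque the shield' → 'balance the bracket', so 'balance the bracket' always comes after 'torque the shield'.
Hence 'balance the bracket' can never be scheduled before 'torque the shield'.

No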